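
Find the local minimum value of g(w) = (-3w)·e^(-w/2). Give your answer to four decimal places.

-2.2073

By the product rule, g'(w) = ((3/2)w - 3)·e^(-w/2). Since e^(-w/2) > 0, the only critical point is w = 2.
g''(2) has the same sign as 3/2 > 0, so this is a local minimum.
g(2) = (-6)·e^(-1) ≈ -2.2073.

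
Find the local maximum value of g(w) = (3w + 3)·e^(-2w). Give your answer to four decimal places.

4.0774

g'(w) = 3·e^(-2w) + (3w + 3)·(-2)·e^(-2w) = (-6w - 3)·e^(-2w). Since e^(-2w) > 0, the only critical point is w = -1/2.
g''(-1/2) has the same sign as -6 < 0, so this is a local maximum.
g(-1/2) = (3/2)·e^(1) ≈ 4.0774.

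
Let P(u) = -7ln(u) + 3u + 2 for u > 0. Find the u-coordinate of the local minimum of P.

P'(u) = -7/u + 3 = 0 gives u = 7/3.
P''(u) = 7/u², which is positive for u > 0, so this is a local minimum.
P(7/3) = -7·ln(7/3) + 7 + 2 ≈ 3.0689.

7/3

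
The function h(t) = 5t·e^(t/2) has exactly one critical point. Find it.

-2

By the product rule, h'(t) = ((5/2)t + 5)·e^(t/2). Since e^(t/2) > 0, the only critical point is t = -2.
h''(-2) has the same sign as 5/2 > 0, so this is a local minimum.
h(-2) = (-10)·e^(-1) ≈ -3.6788.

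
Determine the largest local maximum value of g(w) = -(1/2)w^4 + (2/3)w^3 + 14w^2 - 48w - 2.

730/3

Critical points: g'(w) = -2w^3 + 2w^2 + 28w - 48 vanishes at w = -4, 2, 3.
Second-derivative test with g''(w) = -6w^2 + 4w + 28: g''(-4) = -84 < 0 ⇒ local maximum; g''(2) = 12 > 0 ⇒ local minimum; g''(3) = -14 < 0 ⇒ local maximum.
The largest local maximum is g(-4) = 730/3.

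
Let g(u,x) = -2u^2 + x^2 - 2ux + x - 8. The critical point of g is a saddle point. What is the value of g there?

∂g/∂u = -4u - 2x = 0 and ∂g/∂x = -2u + 2x + 1 = 0, so (u, x) = (1/6, -1/3).
The Hessian has g_{uu} = -4, g_{xx} = 2, g_{ux} = -2, giving D = -12 < 0, so the point is a saddle point.
g(1/6, -1/3) = -49/6.

-49/6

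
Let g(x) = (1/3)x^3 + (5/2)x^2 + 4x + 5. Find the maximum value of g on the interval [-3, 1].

The derivative is x^2 + 5x + 4, whose only zero in [-3, 1] is x = -1.
Candidates: g(-3) = 13/2, g(-1) = 19/6, g(1) = 71/6.
So the maximum is g(1) = 71/6.

71/6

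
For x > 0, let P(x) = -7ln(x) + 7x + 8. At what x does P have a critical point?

P'(x) = -7/x + 7 = 0 gives x = 1.
P''(x) = 7/x², which is positive for x > 0, so this is a local minimum.
P(1) = -7·ln(1) + 7 + 8 ≈ 15.0000.

1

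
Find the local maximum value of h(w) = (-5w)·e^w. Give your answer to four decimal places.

By the product rule, h'(w) = (-5w - 5)·e^w. Since e^w > 0, the only critical point is w = -1.
h''(-1) has the same sign as -5 < 0, so this is a local maximum.
h(-1) = (5)·e^(-1) ≈ 1.8394.

1.8394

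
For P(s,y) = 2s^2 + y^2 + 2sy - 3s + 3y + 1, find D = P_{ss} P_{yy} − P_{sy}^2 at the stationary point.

4

∂P/∂s = 4s + 2y - 3 = 0 and ∂P/∂y = 2s + 2y + 3 = 0, so (s, y) = (3, -9/2).
The Hessian has P_{ss} = 4, P_{yy} = 2, P_{sy} = 2, giving D = 4 > 0 with P_{ss} > 0, so the point is a local minimum.
D = (4)·(2) − (2)^2 = 4.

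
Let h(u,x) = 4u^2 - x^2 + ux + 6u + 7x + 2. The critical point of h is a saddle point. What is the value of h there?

∂h/∂u = 8u + x + 6 = 0 and ∂h/∂x = u - 2x + 7 = 0, so (u, x) = (-19/17, 50/17).
The Hessian has h_{uu} = 8, h_{xx} = -2, h_{ux} = 1, giving D = -17 < 0, so the point is a saddle point.
h(-19/17, 50/17) = 152/17.

152/17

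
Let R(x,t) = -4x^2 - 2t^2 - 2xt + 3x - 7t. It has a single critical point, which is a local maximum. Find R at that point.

∂R/∂x = -8x - 2t + 3 = 0 and ∂R/∂t = -2x - 4t - 7 = 0, so (x, t) = (13/14, -31/14).
The Hessian has R_{xx} = -8, R_{tt} = -4, R_{xt} = -2, giving D = 28 > 0 with R_{xx} < 0, so the point is a local maximum.
R(13/14, -31/14) = 64/7.

64/7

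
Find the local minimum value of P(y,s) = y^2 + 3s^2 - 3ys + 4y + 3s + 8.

-23

∂P/∂y = 2y - 3s + 4 = 0 and ∂P/∂s = -3y + 6s + 3 = 0, so (y, s) = (-11, -6).
The Hessian has P_{yy} = 2, P_{ss} = 6, P_{ys} = -3, giving D = 3 > 0 with P_{yy} > 0, so the point is a local minimum.
P(-11, -6) = -23.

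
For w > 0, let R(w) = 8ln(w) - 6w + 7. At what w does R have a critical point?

4/3

R'(w) = 8/w − 6 = 0 gives w = 4/3.
R''(w) = -8/w², which is negative for w > 0, so this is a local maximum.
R(4/3) = 8·ln(4/3) - 8 + 7 ≈ 1.3015.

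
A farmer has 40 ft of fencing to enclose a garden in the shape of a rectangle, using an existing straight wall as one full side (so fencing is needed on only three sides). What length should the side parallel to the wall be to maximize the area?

20

Let the sides perpendicular to the wall have length x and the parallel side y, so 2x + y = 40 and the area is A = xy = x(40 − 2x).
A'(x) = 40 − 4x = 0 gives x = 10, and A''(x) = −4 < 0 confirms a maximum.
Then y = 40 − 2·10 = 20 and A = 200.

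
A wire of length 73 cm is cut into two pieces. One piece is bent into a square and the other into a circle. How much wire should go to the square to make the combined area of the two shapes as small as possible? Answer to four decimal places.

40.8872

Let x be the length used for the square. Square side x/4; circle radius (73−x)/(2π).
A(x) = (x/4)² + π·((73−x)/(2π))² = x²/16 + (73−x)²/(4π) for 0 ≤ x ≤ 73. A'(x) = x/8 − (73−x)/(2π) = 0 gives x = 4·73/(π+4) ≈ 40.8872.
A'' = 1/8 + 1/(2π) > 0, so this gives the minimum combined area; x ≈ 40.8872 cm to the square.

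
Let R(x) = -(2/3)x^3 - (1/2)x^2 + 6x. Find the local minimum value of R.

-26/3

R'(x) = -2x^2 - x + 6. Setting R'(x) = 0 gives x ∈ {-2, 3/2}.
R''(x) = -4x - 1. R''(-2) = 7 > 0 ⇒ local minimum; R''(3/2) = -7 < 0 ⇒ local maximum.
Thus R has its local minimum at x = -2, with value -26/3.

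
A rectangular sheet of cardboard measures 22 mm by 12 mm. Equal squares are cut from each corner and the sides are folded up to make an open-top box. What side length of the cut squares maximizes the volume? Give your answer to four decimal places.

With cut size x, the volume is V(x) = x(22 − 2x)(12 − 2x) for 0 < x < 6.
V'(x) = 12x^2 − 136x + 264. Setting V'(x) = 0 gives x ≈ 2.4869 (the root in (0, 6)).
V''(x) = 24x − 136 is negative there, so this is the maximum; V ≈ 297.5066.

2.4869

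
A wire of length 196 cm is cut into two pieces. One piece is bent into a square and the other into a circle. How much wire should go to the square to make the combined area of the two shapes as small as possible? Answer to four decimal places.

Let x be the length used for the square. Square side x/4; circle radius (196−x)/(2π).
A(x) = (x/4)² + π·((196−x)/(2π))² = x²/16 + (196−x)²/(4π) for 0 ≤ x ≤ 196. A'(x) = x/8 − (196−x)/(2π) = 0 gives x = 4·196/(π+4) ≈ 109.7794.
A'' = 1/8 + 1/(2π) > 0, so this gives the minimum combined area; x ≈ 109.7794 cm to the square.

109.7794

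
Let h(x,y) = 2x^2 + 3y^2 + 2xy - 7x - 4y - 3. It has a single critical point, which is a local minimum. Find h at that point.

∂h/∂x = 4x + 2y - 7 = 0 and ∂h/∂y = 2x + 6y - 4 = 0, so (x, y) = (17/10, 1/10).
The Hessian has h_{xx} = 4, h_{yy} = 6, h_{xy} = 2, giving D = 20 > 0 with h_{xx} > 0, so the point is a local minimum.
h(17/10, 1/10) = -183/20.

-183/20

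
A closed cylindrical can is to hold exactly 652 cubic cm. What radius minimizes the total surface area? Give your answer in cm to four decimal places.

4.6992

With radius r and height h, πr²h = 652 so h = 652/(πr²), and S(r) = 2πr² + 2πrh = 2πr² + 2·652/r.
S'(r) = 4πr − 2·652/r² = 0 ⇒ r³ = 652/(2π), so r ≈ 4.6992 and h = 2r ≈ 9.3984.
S''(r) = 4π + 4·652/r³ > 0, so this is the minimum; S ≈ 416.2424.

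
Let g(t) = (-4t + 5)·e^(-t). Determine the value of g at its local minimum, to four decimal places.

By the product rule, g'(t) = (4t - 9)·e^(-t). Since e^(-t) > 0, the only critical point is t = 9/4.
g''(9/4) has the same sign as 4 > 0, so this is a local minimum.
g(9/4) = (-4)·e^(-9/4) ≈ -0.4216.

-0.4216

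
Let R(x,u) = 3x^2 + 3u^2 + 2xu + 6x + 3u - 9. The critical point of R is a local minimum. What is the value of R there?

∂R/∂x = 6x + 2u + 6 = 0 and ∂R/∂u = 2x + 6u + 3 = 0, so (x, u) = (-15/16, -3/16).
The Hessian has R_{xx} = 6, R_{uu} = 6, R_{xu} = 2, giving D = 32 > 0 with R_{xx} > 0, so the point is a local minimum.
R(-15/16, -3/16) = -387/32.

-387/32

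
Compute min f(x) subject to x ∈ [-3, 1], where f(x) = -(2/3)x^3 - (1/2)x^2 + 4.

17/6

The derivative is -2x^2 - x, which vanishes at x = -1/2 and x = 0.
Evaluating at the critical points and endpoints: f(-3) = 35/2; f(-1/2) = 95/24; f(0) = 4; f(1) = 17/6.
Hence the absolute minimum is 17/6 at x = 1.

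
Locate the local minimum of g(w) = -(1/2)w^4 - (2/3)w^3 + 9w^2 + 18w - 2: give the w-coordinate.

g'(w) = -2w^3 - 2w^2 + 18w + 18. Setting g'(w) = 0 gives w ∈ {-3, -1, 3}.
Second-derivative test with g''(w) = -6w^2 - 4w + 18: g''(-3) = -24 < 0 ⇒ local maximum; g''(-1) = 16 > 0 ⇒ local minimum; g''(3) = -48 < 0 ⇒ local maximum.
Thus g has its local minimum at w = -1, with value -65/6.

-1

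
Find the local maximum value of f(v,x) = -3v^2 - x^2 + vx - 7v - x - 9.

∂f/∂v = -6v + x - 7 = 0 and ∂f/∂x = v - 2x - 1 = 0, so (v, x) = (-15/11, -13/11).
The Hessian has f_{vv} = -6, f_{xx} = -2, f_{vx} = 1, giving D = 11 > 0 with f_{vv} < 0, so the point is a local maximum.
f(-15/11, -13/11) = -40/11.

-40/11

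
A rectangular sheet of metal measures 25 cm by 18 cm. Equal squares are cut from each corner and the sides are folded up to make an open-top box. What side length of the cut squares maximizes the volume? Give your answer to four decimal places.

3.4436

With cut size x, the volume is V(x) = x(25 − 2x)(18 − 2x) for 0 < x < 9.
V'(x) = 12x^2 − 172x + 450. Setting V'(x) = 0 gives x ≈ 3.4436 (the root in (0, 9)).
V''(x) = 24x − 172 is negative there, so this is the maximum; V ≈ 693.1413.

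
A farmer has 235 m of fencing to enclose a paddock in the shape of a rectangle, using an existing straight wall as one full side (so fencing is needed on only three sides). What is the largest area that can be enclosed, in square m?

Let the sides perpendicular to the wall have length x and the parallel side y, so 2x + y = 235 and the area is A = xy = x(235 − 2x).
A'(x) = 235 − 4x = 0 gives x = 235/4, and A''(x) = −4 < 0 confirms a maximum.
Then y = 235 − 2·235/4 = 235/2 and A = 55225/8.

55225/8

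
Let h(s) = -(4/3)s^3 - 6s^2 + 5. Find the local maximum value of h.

h'(s) = -4s^2 - 12s = 0 at s = -3, 0.
Since h''(s) = -8s - 12, we get h''(-3) = 12 > 0 ⇒ local minimum; h''(0) = -12 < 0 ⇒ local maximum.
So the local maximum value is h(0) = 5.

5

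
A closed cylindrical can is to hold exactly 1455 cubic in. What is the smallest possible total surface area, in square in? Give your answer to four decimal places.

710.8149

With radius r and height h, πr²h = 1455 so h = 1455/(πr²), and S(r) = 2πr² + 2πrh = 2πr² + 2·1455/r.
S'(r) = 4πr − 2·1455/r² = 0 ⇒ r³ = 1455/(2π), so r ≈ 6.1408 and h = 2r ≈ 12.2817.
S''(r) = 4π + 4·1455/r³ > 0, so this is the minimum; S ≈ 710.8149.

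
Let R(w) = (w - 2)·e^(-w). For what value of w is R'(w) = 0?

By the product rule, R'(w) = (-w + 3)·e^(-w). Since e^(-w) > 0, the only critical point is w = 3.
R''(3) has the same sign as -1 < 0, so this is a local maximum.
R(3) = (1)·e^(-3) ≈ 0.0498.

3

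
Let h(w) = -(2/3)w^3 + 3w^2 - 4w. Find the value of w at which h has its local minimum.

Critical points: h'(w) = -2w^2 + 6w - 4 vanishes at w = 1, 2.
h''(w) = -4w + 6. h''(1) = 2 > 0 ⇒ local minimum; h''(2) = -2 < 0 ⇒ local maximum.
So the local minimum value is h(1) = -5/3.

1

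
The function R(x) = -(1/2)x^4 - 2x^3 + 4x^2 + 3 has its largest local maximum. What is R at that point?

67

Critical points: R'(x) = -2x^3 - 6x^2 + 8x vanishes at x = -4, 0, 1.
R''(x) = -6x^2 - 12x + 8. R''(-4) = -40 < 0 ⇒ local maximum; R''(0) = 8 > 0 ⇒ local minimum; R''(1) = -10 < 0 ⇒ local maximum.
The largest local maximum is R(-4) = 67.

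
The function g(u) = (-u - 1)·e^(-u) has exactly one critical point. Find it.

0

g'(u) = (-1)·e^(-u) + (-u - 1)·(-1)·e^(-u) = (u)·e^(-u). Since e^(-u) > 0, the only critical point is u = 0.
g''(0) has the same sign as 1 > 0, so this is a local minimum.
g(0) = (-1)·e^(0) ≈ -1.0000.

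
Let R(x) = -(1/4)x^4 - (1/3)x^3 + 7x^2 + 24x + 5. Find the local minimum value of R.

-49/3

R'(x) = -x^3 - x^2 + 14x + 24. Setting R'(x) = 0 gives x ∈ {-3, -2, 4}.
Second-derivative test with R''(x) = -3x^2 - 2x + 14: R''(-3) = -7 < 0 ⇒ local maximum; R''(-2) = 6 > 0 ⇒ local minimum; R''(4) = -42 < 0 ⇒ local maximum.
The local minimum is R(-2) = -49/3.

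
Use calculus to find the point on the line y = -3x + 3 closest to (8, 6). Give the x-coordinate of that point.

Minimize D(x)^2 = (x - 8)^2 + (-3x - 3)^2.
d/dx[D^2] = 2(x - 8) + 2·(-3)·(-3x - 3) = 0 ⇒ x = -1/10.
Then y = 33/10 and the distance is √(729/10) ≈ 8.5381.

-1/10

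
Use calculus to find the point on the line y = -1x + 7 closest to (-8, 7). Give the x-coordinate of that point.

-4

Minimize D(x)^2 = (x + 8)^2 + (-x)^2.
d/dx[D^2] = 2(x + 8) + 2·(-1)·(-x) = 0 ⇒ x = -4.
Then y = 11 and the distance is √(32) ≈ 5.6569.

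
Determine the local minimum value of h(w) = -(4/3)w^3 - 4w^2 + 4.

-4/3

Critical points: h'(w) = -4w^2 - 8w vanishes at w = -2, 0.
Second-derivative test with h''(w) = -8w - 8: h''(-2) = 8 > 0 ⇒ local minimum; h''(0) = -8 < 0 ⇒ local maximum.
Thus h has its local minimum at w = -2, with value -4/3.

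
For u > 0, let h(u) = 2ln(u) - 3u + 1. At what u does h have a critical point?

h'(u) = 2/u − 3 = 0 gives u = 2/3.
h''(u) = -2/u², which is negative for u > 0, so this is a local maximum.
h(2/3) = 2·ln(2/3) - 2 + 1 ≈ -1.8109.

2/3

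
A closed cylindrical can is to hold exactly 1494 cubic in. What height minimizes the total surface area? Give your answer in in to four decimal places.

12.3904

With radius r and height h, πr²h = 1494 so h = 1494/(πr²), and S(r) = 2πr² + 2πrh = 2πr² + 2·1494/r.
S'(r) = 4πr − 2·1494/r² = 0 ⇒ r³ = 1494/(2π), so r ≈ 6.1952 and h = 2r ≈ 12.3904.
S''(r) = 4π + 4·1494/r³ > 0, so this is the minimum; S ≈ 723.4607.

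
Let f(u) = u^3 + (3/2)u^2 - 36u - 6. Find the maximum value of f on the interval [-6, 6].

98

Differentiating, f'(u) = 3u^2 + 3u - 36; which vanishes at u = -4 and u = 3.
Evaluating at the critical points and endpoints: f(-6) = 48, f(-4) = 98, f(3) = -147/2, f(6) = 48.
The maximum over the interval is 98, attained at u = -4.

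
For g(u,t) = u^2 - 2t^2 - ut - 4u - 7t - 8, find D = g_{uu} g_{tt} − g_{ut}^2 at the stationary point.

∂g/∂u = 2u - t - 4 = 0 and ∂g/∂t = -u - 4t - 7 = 0, so (u, t) = (1, -2).
The Hessian has g_{uu} = 2, g_{tt} = -4, g_{ut} = -1, giving D = -9 < 0, so the point is a saddle point.
D = (2)·(-4) − (-1)^2 = -9.

-9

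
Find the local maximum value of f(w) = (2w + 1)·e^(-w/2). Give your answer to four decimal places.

1.8895

Differentiating with the product rule gives f'(w) = (-w + 3/2)·e^(-w/2). Since e^(-w/2) > 0, the only critical point is w = 3/2.
f''(3/2) has the same sign as -1 < 0, so this is a local maximum.
f(3/2) = (4)·e^(-3/4) ≈ 1.8895.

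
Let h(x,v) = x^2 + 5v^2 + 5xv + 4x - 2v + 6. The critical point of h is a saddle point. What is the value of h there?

154/5

∂h/∂x = 2x + 5v + 4 = 0 and ∂h/∂v = 5x + 10v - 2 = 0, so (x, v) = (10, -24/5).
The Hessian has h_{xx} = 2, h_{vv} = 10, h_{xv} = 5, giving D = -5 < 0, so the point is a saddle point.
h(10, -24/5) = 154/5.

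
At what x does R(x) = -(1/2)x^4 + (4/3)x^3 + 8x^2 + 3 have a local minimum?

Critical points: R'(x) = -2x^3 + 4x^2 + 16x vanishes at x = -2, 0, 4.
Since R''(x) = -6x^2 + 8x + 16, we get R''(-2) = -24 < 0 ⇒ local maximum; R''(0) = 16 > 0 ⇒ local minimum; R''(4) = -48 < 0 ⇒ local maximum.
So the local minimum value is R(0) = 3.

0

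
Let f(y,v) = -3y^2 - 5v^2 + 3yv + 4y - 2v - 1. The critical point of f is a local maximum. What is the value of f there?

∂f/∂y = -6y + 3v + 4 = 0 and ∂f/∂v = 3y - 10v - 2 = 0, so (y, v) = (2/3, 0).
The Hessian has f_{yy} = -6, f_{vv} = -10, f_{yv} = 3, giving D = 51 > 0 with f_{yy} < 0, so the point is a local maximum.
f(2/3, 0) = 1/3.

1/3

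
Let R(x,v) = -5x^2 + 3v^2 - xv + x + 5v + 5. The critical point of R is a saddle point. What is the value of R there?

188/61

∂R/∂x = -10x - v + 1 = 0 and ∂R/∂v = -x + 6v + 5 = 0, so (x, v) = (11/61, -49/61).
The Hessian has R_{xx} = -10, R_{vv} = 6, R_{xv} = -1, giving D = -61 < 0, so the point is a saddle point.
R(11/61, -49/61) = 188/61.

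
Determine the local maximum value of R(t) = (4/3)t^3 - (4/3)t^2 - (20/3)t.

4

R'(t) = 4t^2 - (8/3)t - 20/3 = 0 at t = -1, 5/3.
R''(t) = 8t - 8/3. R''(-1) = -32/3 < 0 ⇒ local maximum; R''(5/3) = 32/3 > 0 ⇒ local minimum.
The local maximum is R(-1) = 4.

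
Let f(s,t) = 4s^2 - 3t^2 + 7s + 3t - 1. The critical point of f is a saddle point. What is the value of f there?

-53/16

∂f/∂s = 8s + 7 = 0 and ∂f/∂t = -6t + 3 = 0, so (s, t) = (-7/8, 1/2).
The Hessian has f_{ss} = 8, f_{tt} = -6, f_{st} = 0, giving D = -48 < 0, so the point is a saddle point.
f(-7/8, 1/2) = -53/16.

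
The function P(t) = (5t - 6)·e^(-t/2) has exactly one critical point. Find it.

16/5

P'(t) = 5·e^(-t/2) + (5t - 6)·(-1/2)·e^(-t/2) = (-(5/2)t + 8)·e^(-t/2). Since e^(-t/2) > 0, the only critical point is t = 16/5.
P''(16/5) has the same sign as -5/2 < 0, so this is a local maximum.
P(16/5) = (10)·e^(-8/5) ≈ 2.0190.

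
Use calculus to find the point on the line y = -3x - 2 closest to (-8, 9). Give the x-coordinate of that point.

-41/10

Minimize D(x)^2 = (x + 8)^2 + (-3x - 11)^2.
d/dx[D^2] = 2(x + 8) + 2·(-3)·(-3x - 11) = 0 ⇒ x = -41/10.
Then y = 103/10 and the distance is √(169/10) ≈ 4.1110.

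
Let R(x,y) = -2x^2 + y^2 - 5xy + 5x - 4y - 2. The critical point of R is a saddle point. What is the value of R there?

∂R/∂x = -4x - 5y + 5 = 0 and ∂R/∂y = -5x + 2y - 4 = 0, so (x, y) = (-10/33, 41/33).
The Hessian has R_{xx} = -4, R_{yy} = 2, R_{xy} = -5, giving D = -33 < 0, so the point is a saddle point.
R(-10/33, 41/33) = -173/33.

-173/33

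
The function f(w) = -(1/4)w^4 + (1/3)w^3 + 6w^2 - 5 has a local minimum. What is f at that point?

-5

f'(w) = -w^3 + w^2 + 12w. Setting f'(w) = 0 gives w ∈ {-3, 0, 4}.
Since f''(w) = -3w^2 + 2w + 12, we get f''(-3) = -21 < 0 ⇒ local maximum; f''(0) = 12 > 0 ⇒ local minimum; f''(4) = -28 < 0 ⇒ local maximum.
Thus f has its local minimum at w = 0, with value -5.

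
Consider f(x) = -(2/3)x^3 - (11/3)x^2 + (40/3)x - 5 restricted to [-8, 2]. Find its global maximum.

379/81

f'(x) = -2x^2 - (22/3)x + 40/3, which vanishes at x = -5 and x = 4/3.
Compare values at every candidate in [-8, 2]: f(-8) = -5,  f(-5) = -80,  f(4/3) = 379/81,  f(2) = 5/3.
Hence the absolute maximum is 379/81 at x = 4/3.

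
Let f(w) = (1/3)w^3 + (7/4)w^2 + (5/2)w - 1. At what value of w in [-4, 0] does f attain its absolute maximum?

0

f'(w) = w^2 + (7/2)w + 5/2, which vanishes at w = -5/2 and w = -1.
Evaluating at the critical points and endpoints: f(-4) = -13/3; f(-5/2) = -73/48; f(-1) = -25/12; f(0) = -1.
The maximum over the interval is -1, attained at w = 0.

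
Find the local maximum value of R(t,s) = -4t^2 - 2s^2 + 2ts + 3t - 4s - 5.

∂R/∂t = -8t + 2s + 3 = 0 and ∂R/∂s = 2t - 4s - 4 = 0, so (t, s) = (1/7, -13/14).
The Hessian has R_{tt} = -8, R_{ss} = -4, R_{ts} = 2, giving D = 28 > 0 with R_{tt} < 0, so the point is a local maximum.
R(1/7, -13/14) = -41/14.

-41/14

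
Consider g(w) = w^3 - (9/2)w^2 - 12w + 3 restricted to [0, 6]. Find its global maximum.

3

The derivative is 3w^2 - 9w - 12, whose only zero in [0, 6] is w = 4.
Evaluating at the critical points and endpoints: g(0) = 3, g(4) = -53, g(6) = -15.
The maximum over the interval is 3, attained at w = 0.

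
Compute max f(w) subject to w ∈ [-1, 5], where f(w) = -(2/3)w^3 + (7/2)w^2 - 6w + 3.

The derivative is -2w^2 + 7w - 6, which vanishes at w = 3/2 and w = 2.
Compare values at every candidate in [-1, 5]: f(-1) = 79/6, f(3/2) = -3/8, f(2) = -1/3, f(5) = -137/6.
So the maximum is f(-1) = 79/6.

79/6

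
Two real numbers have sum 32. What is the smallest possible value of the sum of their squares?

With a + b = 32, a^2 + b^2 = a^2 + (32 − a)^2.
The derivative 2a − 2(32 − a) = 4a − 64 vanishes at a = 16; second derivative 4 > 0, a minimum.
The minimum is 2·(16)^2 = 512.

512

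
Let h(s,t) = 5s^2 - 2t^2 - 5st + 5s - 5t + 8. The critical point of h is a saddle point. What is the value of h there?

∂h/∂s = 10s - 5t + 5 = 0 and ∂h/∂t = -5s - 4t - 5 = 0, so (s, t) = (-9/13, -5/13).
The Hessian has h_{ss} = 10, h_{tt} = -4, h_{st} = -5, giving D = -65 < 0, so the point is a saddle point.
h(-9/13, -5/13) = 94/13.

94/13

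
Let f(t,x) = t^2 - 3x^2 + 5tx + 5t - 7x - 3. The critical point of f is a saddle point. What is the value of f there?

∂f/∂t = 2t + 5x + 5 = 0 and ∂f/∂x = 5t - 6x - 7 = 0, so (t, x) = (5/37, -39/37).
The Hessian has f_{tt} = 2, f_{xx} = -6, f_{tx} = 5, giving D = -37 < 0, so the point is a saddle point.
f(5/37, -39/37) = 38/37.

38/37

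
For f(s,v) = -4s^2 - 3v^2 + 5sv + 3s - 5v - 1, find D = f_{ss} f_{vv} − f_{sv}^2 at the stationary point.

∂f/∂s = -8s + 5v + 3 = 0 and ∂f/∂v = 5s - 6v - 5 = 0, so (s, v) = (-7/23, -25/23).
The Hessian has f_{ss} = -8, f_{vv} = -6, f_{sv} = 5, giving D = 23 > 0 with f_{ss} < 0, so the point is a local maximum.
D = (-8)·(-6) − (5)^2 = 23.

23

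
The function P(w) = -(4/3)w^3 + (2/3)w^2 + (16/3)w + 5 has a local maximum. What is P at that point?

P'(w) = -4w^2 + (4/3)w + 16/3. Setting P'(w) = 0 gives w ∈ {-1, 4/3}.
Since P''(w) = -8w + 4/3, we get P''(-1) = 28/3 > 0 ⇒ local minimum; P''(4/3) = -28/3 < 0 ⇒ local maximum.
So the local maximum value is P(4/3) = 821/81.

821/81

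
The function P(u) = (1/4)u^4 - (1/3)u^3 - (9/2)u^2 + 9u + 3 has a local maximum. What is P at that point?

P'(u) = u^3 - u^2 - 9u + 9. Setting P'(u) = 0 gives u ∈ {-3, 1, 3}.
P''(u) = 3u^2 - 2u - 9. P''(-3) = 24 > 0 ⇒ local minimum; P''(1) = -8 < 0 ⇒ local maximum; P''(3) = 12 > 0 ⇒ local minimum.
So the local maximum value is P(1) = 89/12.

89/12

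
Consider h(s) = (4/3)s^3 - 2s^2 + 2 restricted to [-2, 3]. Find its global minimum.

-50/3

h'(s) = 4s^2 - 4s, which vanishes at s = 0 and s = 1.
Evaluating at the critical points and endpoints: h(-2) = -50/3; h(0) = 2; h(1) = 4/3; h(3) = 20.
So the minimum is h(-2) = -50/3.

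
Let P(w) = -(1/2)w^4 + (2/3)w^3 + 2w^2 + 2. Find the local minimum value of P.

2

P'(w) = -2w^3 + 2w^2 + 4w = 0 at w = -1, 0, 2.
P''(w) = -6w^2 + 4w + 4. P''(-1) = -6 < 0 ⇒ local maximum; P''(0) = 4 > 0 ⇒ local minimum; P''(2) = -12 < 0 ⇒ local maximum.
The local minimum is P(0) = 2.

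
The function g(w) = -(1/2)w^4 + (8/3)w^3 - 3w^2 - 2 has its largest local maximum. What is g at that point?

Critical points: g'(w) = -2w^3 + 8w^2 - 6w vanishes at w = 0, 1, 3.
Second-derivative test with g''(w) = -6w^2 + 16w - 6: g''(0) = -6 < 0 ⇒ local maximum; g''(1) = 4 > 0 ⇒ local minimum; g''(3) = -12 < 0 ⇒ local maximum.
The largest local maximum is g(3) = 5/2.

5/2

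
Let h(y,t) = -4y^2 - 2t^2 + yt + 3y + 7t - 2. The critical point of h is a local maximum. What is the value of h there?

∂h/∂y = -8y + t + 3 = 0 and ∂h/∂t = y - 4t + 7 = 0, so (y, t) = (19/31, 59/31).
The Hessian has h_{yy} = -8, h_{tt} = -4, h_{yt} = 1, giving D = 31 > 0 with h_{yy} < 0, so the point is a local maximum.
h(19/31, 59/31) = 173/31.

173/31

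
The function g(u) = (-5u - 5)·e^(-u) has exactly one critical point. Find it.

0

g'(u) = (-5)·e^(-u) + (-5u - 5)·(-1)·e^(-u) = (5u)·e^(-u). Since e^(-u) > 0, the only critical point is u = 0.
g''(0) has the same sign as 5 > 0, so this is a local minimum.
g(0) = (-5)·e^(0) ≈ -5.0000.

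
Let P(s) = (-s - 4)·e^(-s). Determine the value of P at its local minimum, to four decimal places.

By the product rule, P'(s) = (s + 3)·e^(-s). Since e^(-s) > 0, the only critical point is s = -3.
P''(-3) has the same sign as 1 > 0, so this is a local minimum.
P(-3) = (-1)·e^(3) ≈ -20.0855.

-20.0855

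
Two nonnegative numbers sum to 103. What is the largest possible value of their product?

10609/4

With x + y = 103, the product is P(x) = x(103 − x).
P'(x) = 103 − 2x = 0 gives x = 103/2; P'' = −2 < 0, so this is the maximum.
P = 103/2·103/2 = 10609/4.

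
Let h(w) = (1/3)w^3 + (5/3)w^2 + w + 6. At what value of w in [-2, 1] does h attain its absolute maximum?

1

h'(w) = w^2 + (10/3)w + 1, whose only zero in [-2, 1] is w = -1/3.
Compare values at every candidate in [-2, 1]: h(-2) = 8; h(-1/3) = 473/81; h(1) = 9.
Hence the absolute maximum is 9 at w = 1.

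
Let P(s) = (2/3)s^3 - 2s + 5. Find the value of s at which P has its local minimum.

Critical points: P'(s) = 2s^2 - 2 vanishes at s = -1, 1.
P''(s) = 4s. P''(-1) = -4 < 0 ⇒ local maximum; P''(1) = 4 > 0 ⇒ local minimum.
The local minimum is P(1) = 11/3.

1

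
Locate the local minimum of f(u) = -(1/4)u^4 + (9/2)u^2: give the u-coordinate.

f'(u) = -u^3 + 9u = 0 at u = -3, 0, 3.
Since f''(u) = -3u^2 + 9, we get f''(-3) = -18 < 0 ⇒ local maximum; f''(0) = 9 > 0 ⇒ local minimum; f''(3) = -18 < 0 ⇒ local maximum.
Thus f has its local minimum at u = 0, with value 0.

0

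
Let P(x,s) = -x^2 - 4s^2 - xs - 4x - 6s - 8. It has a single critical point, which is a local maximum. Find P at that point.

-44/15

∂P/∂x = -2x - s - 4 = 0 and ∂P/∂s = -x - 8s - 6 = 0, so (x, s) = (-26/15, -8/15).
The Hessian has P_{xx} = -2, P_{ss} = -8, P_{xs} = -1, giving D = 15 > 0 with P_{xx} < 0, so the point is a local maximum.
P(-26/15, -8/15) = -44/15.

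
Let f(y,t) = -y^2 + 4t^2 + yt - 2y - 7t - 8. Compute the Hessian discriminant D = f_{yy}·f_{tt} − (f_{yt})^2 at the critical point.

-17

∂f/∂y = -2y + t - 2 = 0 and ∂f/∂t = y + 8t - 7 = 0, so (y, t) = (-9/17, 16/17).
The Hessian has f_{yy} = -2, f_{tt} = 8, f_{yt} = 1, giving D = -17 < 0, so the point is a saddle point.
D = (-2)·(8) − (1)^2 = -17.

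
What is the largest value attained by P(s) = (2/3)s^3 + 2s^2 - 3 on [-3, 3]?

P'(s) = 2s^2 + 4s, which vanishes at s = -2 and s = 0.
Compare values at every candidate in [-3, 3]: P(-3) = -3,  P(-2) = -1/3,  P(0) = -3,  P(3) = 33.
Hence the absolute maximum is 33 at s = 3.

33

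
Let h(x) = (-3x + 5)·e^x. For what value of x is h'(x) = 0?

Differentiating with the product rule gives h'(x) = (-3x + 2)·e^x. Since e^x > 0, the only critical point is x = 2/3.
h''(2/3) has the same sign as -3 < 0, so this is a local maximum.
h(2/3) = (3)·e^(2/3) ≈ 5.8432.

2/3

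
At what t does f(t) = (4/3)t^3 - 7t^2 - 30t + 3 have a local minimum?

Critical points: f'(t) = 4t^2 - 14t - 30 vanishes at t = -3/2, 5.
f''(t) = 8t - 14. f''(-3/2) = -26 < 0 ⇒ local maximum; f''(5) = 26 > 0 ⇒ local minimum.
So the local minimum value is f(5) = -466/3.

5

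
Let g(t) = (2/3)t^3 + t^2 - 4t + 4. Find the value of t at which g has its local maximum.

Critical points: g'(t) = 2t^2 + 2t - 4 vanishes at t = -2, 1.
g''(t) = 4t + 2. g''(-2) = -6 < 0 ⇒ local maximum; g''(1) = 6 > 0 ⇒ local minimum.
So the local maximum value is g(-2) = 32/3.

-2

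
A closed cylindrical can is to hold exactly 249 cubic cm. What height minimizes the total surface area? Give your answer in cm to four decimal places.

6.8187

With radius r and height h, πr²h = 249 so h = 249/(πr²), and S(r) = 2πr² + 2πrh = 2πr² + 2·249/r.
S'(r) = 4πr − 2·249/r² = 0 ⇒ r³ = 249/(2π), so r ≈ 3.4094 and h = 2r ≈ 6.8187.
S''(r) = 4π + 4·249/r³ > 0, so this is the minimum; S ≈ 219.1026.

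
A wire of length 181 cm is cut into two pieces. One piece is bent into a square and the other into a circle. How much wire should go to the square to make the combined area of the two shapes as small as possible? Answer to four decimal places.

101.3779

Let x be the length used for the square. Square side x/4; circle radius (181−x)/(2π).
A(x) = (x/4)² + π·((181−x)/(2π))² = x²/16 + (181−x)²/(4π) for 0 ≤ x ≤ 181. A'(x) = x/8 − (181−x)/(2π) = 0 gives x = 4·181/(π+4) ≈ 101.3779.
A'' = 1/8 + 1/(2π) > 0, so this gives the minimum combined area; x ≈ 101.3779 cm to the square.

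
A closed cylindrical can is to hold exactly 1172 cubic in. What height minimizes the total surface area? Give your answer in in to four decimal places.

11.4274

With radius r and height h, πr²h = 1172 so h = 1172/(πr²), and S(r) = 2πr² + 2πrh = 2πr² + 2·1172/r.
S'(r) = 4πr − 2·1172/r² = 0 ⇒ r³ = 1172/(2π), so r ≈ 5.7137 and h = 2r ≈ 11.4274.
S''(r) = 4π + 4·1172/r³ > 0, so this is the minimum; S ≈ 615.3652.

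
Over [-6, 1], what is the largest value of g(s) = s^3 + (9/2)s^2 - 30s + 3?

281/2

Differentiating, g'(s) = 3s^2 + 9s - 30; whose only zero in [-6, 1] is s = -5.
Candidates: g(-6) = 129, g(-5) = 281/2, g(1) = -43/2.
So the maximum is g(-5) = 281/2.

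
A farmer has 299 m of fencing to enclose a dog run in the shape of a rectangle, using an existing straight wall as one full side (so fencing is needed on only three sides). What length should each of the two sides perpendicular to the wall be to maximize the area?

Let the sides perpendicular to the wall have length x and the parallel side y, so 2x + y = 299 and the area is A = xy = x(299 − 2x).
A'(x) = 299 − 4x = 0 gives x = 299/4, and A''(x) = −4 < 0 confirms a maximum.
Then y = 299 − 2·299/4 = 299/2 and A = 89401/8.

299/4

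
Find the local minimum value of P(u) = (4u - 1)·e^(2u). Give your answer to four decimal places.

-1.2131

By the product rule, P'(u) = (8u + 2)·e^(2u). Since e^(2u) > 0, the only critical point is u = -1/4.
P''(-1/4) has the same sign as 8 > 0, so this is a local minimum.
P(-1/4) = (-2)·e^(-1/2) ≈ -1.2131.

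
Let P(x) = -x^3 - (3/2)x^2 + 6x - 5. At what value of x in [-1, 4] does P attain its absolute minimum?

4

The derivative is -3x^2 - 3x + 6, whose only zero in [-1, 4] is x = 1.
Evaluating at the critical points and endpoints: P(-1) = -23/2, P(1) = -3/2, P(4) = -69.
Hence the absolute minimum is -69 at x = 4.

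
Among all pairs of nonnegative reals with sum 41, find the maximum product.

With x + y = 41, the product is P(x) = x(41 − x).
P'(x) = 41 − 2x = 0 gives x = 41/2; P'' = −2 < 0, so this is the maximum.
P = 41/2·41/2 = 1681/4.

1681/4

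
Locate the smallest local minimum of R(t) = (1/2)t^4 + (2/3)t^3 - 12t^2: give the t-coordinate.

R'(t) = 2t^3 + 2t^2 - 24t = 0 at t = -4, 0, 3.
Since R''(t) = 6t^2 + 4t - 24, we get R''(-4) = 56 > 0 ⇒ local minimum; R''(0) = -24 < 0 ⇒ local maximum; R''(3) = 42 > 0 ⇒ local minimum.
So the smallest local minimum value is R(-4) = -320/3.

-4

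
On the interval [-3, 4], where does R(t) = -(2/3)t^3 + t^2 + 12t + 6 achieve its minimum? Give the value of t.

Differentiating, R'(t) = -2t^2 + 2t + 12; which vanishes at t = -2 and t = 3.
Compare values at every candidate in [-3, 4]: R(-3) = -3, R(-2) = -26/3, R(3) = 33, R(4) = 82/3.
The minimum over the interval is -26/3, attained at t = -2.

-2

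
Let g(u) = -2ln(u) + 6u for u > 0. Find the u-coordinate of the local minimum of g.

g'(u) = -2/u + 6 = 0 gives u = 1/3.
g''(u) = 2/u², which is positive for u > 0, so this is a local minimum.
g(1/3) = -2·ln(1/3) + 2 ≈ 4.1972.

1/3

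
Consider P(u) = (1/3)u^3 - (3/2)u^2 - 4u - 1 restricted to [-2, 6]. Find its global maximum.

Differentiating, P'(u) = u^2 - 3u - 4; which vanishes at u = -1 and u = 4.
Compare values at every candidate in [-2, 6]: P(-2) = -5/3; P(-1) = 7/6; P(4) = -59/3; P(6) = -7.
So the maximum is P(-1) = 7/6.

7/6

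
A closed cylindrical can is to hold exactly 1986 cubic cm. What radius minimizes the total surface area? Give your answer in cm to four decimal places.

With radius r and height h, πr²h = 1986 so h = 1986/(πr²), and S(r) = 2πr² + 2πrh = 2πr² + 2·1986/r.
S'(r) = 4πr − 2·1986/r² = 0 ⇒ r³ = 1986/(2π), so r ≈ 6.8119 and h = 2r ≈ 13.6237.
S''(r) = 4π + 4·1986/r³ > 0, so this is the minimum; S ≈ 874.6495.

6.8119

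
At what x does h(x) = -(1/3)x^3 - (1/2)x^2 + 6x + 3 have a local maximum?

2

Critical points: h'(x) = -x^2 - x + 6 vanishes at x = -3, 2.
Since h''(x) = -2x - 1, we get h''(-3) = 5 > 0 ⇒ local minimum; h''(2) = -5 < 0 ⇒ local maximum.
The local maximum is h(2) = 31/3.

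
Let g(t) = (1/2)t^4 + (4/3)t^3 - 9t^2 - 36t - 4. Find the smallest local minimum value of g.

-233/2

g'(t) = 2t^3 + 4t^2 - 18t - 36 = 0 at t = -3, -2, 3.
g''(t) = 6t^2 + 8t - 18. g''(-3) = 12 > 0 ⇒ local minimum; g''(-2) = -10 < 0 ⇒ local maximum; g''(3) = 60 > 0 ⇒ local minimum.
The smallest local minimum is g(3) = -233/2.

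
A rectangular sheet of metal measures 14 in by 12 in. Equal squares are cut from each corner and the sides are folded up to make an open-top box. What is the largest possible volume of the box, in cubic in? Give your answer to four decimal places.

With cut size x, the volume is V(x) = x(14 − 2x)(12 − 2x) for 0 < x < 6.
V'(x) = 12x^2 − 104x + 168. Setting V'(x) = 0 gives x ≈ 2.1475 (the root in (0, 6)).
V''(x) = 24x − 104 is negative there, so this is the maximum; V ≈ 160.5837.

160.5837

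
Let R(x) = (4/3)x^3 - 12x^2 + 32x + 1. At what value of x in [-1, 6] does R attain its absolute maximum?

6

The derivative is 4x^2 - 24x + 32, which vanishes at x = 2 and x = 4.
Evaluating at the critical points and endpoints: R(-1) = -133/3; R(2) = 83/3; R(4) = 67/3; R(6) = 49.
Hence the absolute maximum is 49 at x = 6.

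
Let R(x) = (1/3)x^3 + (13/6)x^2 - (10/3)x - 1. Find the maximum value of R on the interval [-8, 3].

The derivative is x^2 + (13/3)x - 10/3, which vanishes at x = -5 and x = 2/3.
Compare values at every candidate in [-8, 3]: R(-8) = -19/3, R(-5) = 169/6, R(2/3) = -175/81, R(3) = 35/2.
So the maximum is R(-5) = 169/6.

169/6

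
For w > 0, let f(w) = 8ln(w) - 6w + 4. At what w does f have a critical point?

4/3

f'(w) = 8/w − 6 = 0 gives w = 4/3.
f''(w) = -8/w², which is negative for w > 0, so this is a local maximum.
f(4/3) = 8·ln(4/3) - 8 + 4 ≈ -1.6985.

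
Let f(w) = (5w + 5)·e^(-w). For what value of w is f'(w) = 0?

By the product rule, f'(w) = (-5w)·e^(-w). Since e^(-w) > 0, the only critical point is w = 0.
f''(0) has the same sign as -5 < 0, so this is a local maximum.
f(0) = (5)·e^(0) ≈ 5.0000.

0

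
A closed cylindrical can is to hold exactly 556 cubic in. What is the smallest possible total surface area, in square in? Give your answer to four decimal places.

374.3097

With radius r and height h, πr²h = 556 so h = 556/(πr²), and S(r) = 2πr² + 2πrh = 2πr² + 2·556/r.
S'(r) = 4πr − 2·556/r² = 0 ⇒ r³ = 556/(2π), so r ≈ 4.4562 and h = 2r ≈ 8.9124.
S''(r) = 4π + 4·556/r³ > 0, so this is the minimum; S ≈ 374.3097.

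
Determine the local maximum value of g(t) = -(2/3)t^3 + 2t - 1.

g'(t) = -2t^2 + 2 = 0 at t = -1, 1.
Since g''(t) = -4t, we get g''(-1) = 4 > 0 ⇒ local minimum; g''(1) = -4 < 0 ⇒ local maximum.
The local maximum is g(1) = 1/3.

1/3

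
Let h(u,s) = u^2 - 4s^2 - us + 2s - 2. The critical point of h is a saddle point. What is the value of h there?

∂h/∂u = 2u - s = 0 and ∂h/∂s = -u - 8s + 2 = 0, so (u, s) = (2/17, 4/17).
The Hessian has h_{uu} = 2, h_{ss} = -8, h_{us} = -1, giving D = -17 < 0, so the point is a saddle point.
h(2/17, 4/17) = -30/17.

-30/17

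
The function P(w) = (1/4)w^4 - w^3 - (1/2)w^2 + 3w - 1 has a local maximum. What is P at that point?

3/4

Critical points: P'(w) = w^3 - 3w^2 - w + 3 vanishes at w = -1, 1, 3.
P''(w) = 3w^2 - 6w - 1. P''(-1) = 8 > 0 ⇒ local minimum; P''(1) = -4 < 0 ⇒ local maximum; P''(3) = 8 > 0 ⇒ local minimum.
So the local maximum value is P(1) = 3/4.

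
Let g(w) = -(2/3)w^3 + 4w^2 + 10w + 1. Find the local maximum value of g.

203/3

g'(w) = -2w^2 + 8w + 10 = 0 at w = -1, 5.
Since g''(w) = -4w + 8, we get g''(-1) = 12 > 0 ⇒ local minimum; g''(5) = -12 < 0 ⇒ local maximum.
The local maximum is g(5) = 203/3.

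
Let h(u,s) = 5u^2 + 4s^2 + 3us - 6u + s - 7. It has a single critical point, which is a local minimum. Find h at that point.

-664/71

∂h/∂u = 10u + 3s - 6 = 0 and ∂h/∂s = 3u + 8s + 1 = 0, so (u, s) = (51/71, -28/71).
The Hessian has h_{uu} = 10, h_{ss} = 8, h_{us} = 3, giving D = 71 > 0 with h_{uu} > 0, so the point is a local minimum.
h(51/71, -28/71) = -664/71.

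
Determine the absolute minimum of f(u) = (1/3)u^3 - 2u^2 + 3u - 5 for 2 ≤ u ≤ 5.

Differentiating, f'(u) = u^2 - 4u + 3; whose only zero in [2, 5] is u = 3.
Compare values at every candidate in [2, 5]: f(2) = -13/3; f(3) = -5; f(5) = 5/3.
Hence the absolute minimum is -5 at u = 3.

-5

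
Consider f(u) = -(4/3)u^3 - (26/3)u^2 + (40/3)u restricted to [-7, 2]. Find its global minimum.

-350/3

f'(u) = -4u^2 - (52/3)u + 40/3, which vanishes at u = -5 and u = 2/3.
Candidates: f(-7) = -182/3,  f(-5) = -350/3,  f(2/3) = 376/81,  f(2) = -56/3.
Hence the absolute minimum is -350/3 at u = -5.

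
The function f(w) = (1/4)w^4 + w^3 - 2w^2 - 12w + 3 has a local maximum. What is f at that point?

f'(w) = w^3 + 3w^2 - 4w - 12. Setting f'(w) = 0 gives w ∈ {-3, -2, 2}.
Since f''(w) = 3w^2 + 6w - 4, we get f''(-3) = 5 > 0 ⇒ local minimum; f''(-2) = -4 < 0 ⇒ local maximum; f''(2) = 20 > 0 ⇒ local minimum.
Thus f has its local maximum at w = -2, with value 15.

15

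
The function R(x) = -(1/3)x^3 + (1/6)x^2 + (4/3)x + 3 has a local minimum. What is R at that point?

13/6

R'(x) = -x^2 + (1/3)x + 4/3 = 0 at x = -1, 4/3.
Second-derivative test with R''(x) = -2x + 1/3: R''(-1) = 7/3 > 0 ⇒ local minimum; R''(4/3) = -7/3 < 0 ⇒ local maximum.
Thus R has its local minimum at x = -1, with value 13/6.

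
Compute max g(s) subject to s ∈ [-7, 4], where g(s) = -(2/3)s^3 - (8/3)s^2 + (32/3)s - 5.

Differentiating, g'(s) = -2s^2 - (16/3)s + 32/3; which vanishes at s = -4 and s = 4/3.
Evaluating at the critical points and endpoints: g(-7) = 55/3; g(-4) = -143/3; g(4/3) = 235/81; g(4) = -143/3.
Hence the absolute maximum is 55/3 at s = -7.

55/3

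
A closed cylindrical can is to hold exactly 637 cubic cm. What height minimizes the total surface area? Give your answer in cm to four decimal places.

9.3257

With radius r and height h, πr²h = 637 so h = 637/(πr²), and S(r) = 2πr² + 2πrh = 2πr² + 2·637/r.
S'(r) = 4πr − 2·637/r² = 0 ⇒ r³ = 637/(2π), so r ≈ 4.6629 and h = 2r ≈ 9.3257.
S''(r) = 4π + 4·637/r³ > 0, so this is the minimum; S ≈ 409.8335.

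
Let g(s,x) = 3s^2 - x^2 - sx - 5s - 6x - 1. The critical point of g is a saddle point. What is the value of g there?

∂g/∂s = 6s - x - 5 = 0 and ∂g/∂x = -s - 2x - 6 = 0, so (s, x) = (4/13, -41/13).
The Hessian has g_{ss} = 6, g_{xx} = -2, g_{sx} = -1, giving D = -13 < 0, so the point is a saddle point.
g(4/13, -41/13) = 100/13.

100/13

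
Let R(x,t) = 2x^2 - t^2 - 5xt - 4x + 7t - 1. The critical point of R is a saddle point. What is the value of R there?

∂R/∂x = 4x - 5t - 4 = 0 and ∂R/∂t = -5x - 2t + 7 = 0, so (x, t) = (43/33, 8/33).
The Hessian has R_{xx} = 4, R_{tt} = -2, R_{xt} = -5, giving D = -33 < 0, so the point is a saddle point.
R(43/33, 8/33) = -91/33.

-91/33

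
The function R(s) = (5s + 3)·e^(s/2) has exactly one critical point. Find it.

Differentiating with the product rule gives R'(s) = ((5/2)s + 13/2)·e^(s/2). Since e^(s/2) > 0, the only critical point is s = -13/5.
R''(-13/5) has the same sign as 5/2 > 0, so this is a local minimum.
R(-13/5) = (-10)·e^(-13/10) ≈ -2.7253.

-13/5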